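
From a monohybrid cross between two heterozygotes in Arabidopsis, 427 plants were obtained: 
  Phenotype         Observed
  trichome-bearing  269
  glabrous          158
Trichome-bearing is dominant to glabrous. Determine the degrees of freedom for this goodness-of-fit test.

1

For a monohybrid cross between heterozygotes with complete dominance, the expected phenotypic ratio is 3:1.
A goodness-of-fit test with 2 phenotype classes has df = 2 − 1 = 1.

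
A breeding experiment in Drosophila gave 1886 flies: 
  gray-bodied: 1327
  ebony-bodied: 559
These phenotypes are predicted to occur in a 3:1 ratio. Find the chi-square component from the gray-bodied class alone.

5.413

Expected counts for N = 1886 under a 3:1 ratio (total parts = 4):
  gray-bodied: 1886 × 3/4 = 1414.5
  ebony-bodied: 1886 × 1/4 = 471.5
Contribution of gray-bodied: (1327 − 1414.5)² / 1414.5 = 5.4127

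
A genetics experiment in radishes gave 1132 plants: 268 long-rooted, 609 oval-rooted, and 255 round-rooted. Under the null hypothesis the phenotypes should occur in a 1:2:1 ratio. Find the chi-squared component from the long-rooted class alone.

The 1:2:1 ratio has 4 parts, so with N = 1132 the expected counts are:
  long-rooted: 1132 × 1/4 = 283
  oval-rooted: 1132 × 2/4 = 566
  round-rooted: 1132 × 1/4 = 283
Contribution of long-rooted: (268 − 283)² / 283 = 0.7951

0.795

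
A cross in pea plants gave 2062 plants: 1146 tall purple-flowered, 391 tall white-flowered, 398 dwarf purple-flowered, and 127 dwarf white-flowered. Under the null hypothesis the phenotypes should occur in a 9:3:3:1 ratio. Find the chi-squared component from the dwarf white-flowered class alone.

0.027

Under the 9:3:3:1 hypothesis (Σ ratio = 16, N = 2062):
  tall purple-flowered: 2062 × 9/16 = 1159.875
  tall white-flowered: 2062 × 3/16 = 386.625
  dwarf purple-flowered: 2062 × 3/16 = 386.625
  dwarf white-flowered: 2062 × 1/16 = 128.875
Contribution of dwarf white-flowered: (127 − 128.875)² / 128.875 = 0.0273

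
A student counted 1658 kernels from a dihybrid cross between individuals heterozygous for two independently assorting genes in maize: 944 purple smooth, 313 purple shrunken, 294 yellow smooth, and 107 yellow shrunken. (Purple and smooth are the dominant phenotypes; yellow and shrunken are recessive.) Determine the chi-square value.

A dihybrid F₂ with independent assortment and complete dominance at both loci gives a 9:3:3:1 phenotypic ratio.
Expected counts for N = 1658 under a 9:3:3:1 ratio (total parts = 16):
  purple smooth: 1658 × 9/16 = 932.625
  purple shrunken: 1658 × 3/16 = 310.875
  yellow smooth: 1658 × 3/16 = 310.875
  yellow shrunken: 1658 × 1/16 = 103.625
χ² = Σ (O − E)² / E
  purple smooth: (944 − 932.625)² / 932.625 = 0.1387
  purple shrunken: (313 − 310.875)² / 310.875 = 0.0145
  yellow smooth: (294 − 310.875)² / 310.875 = 0.9160
  yellow shrunken: (107 − 103.625)² / 103.625 = 0.1099
χ² = 0.1387 + 0.0145 + 0.9160 + 0.1099 = 1.1791 ≈ 1.179

1.179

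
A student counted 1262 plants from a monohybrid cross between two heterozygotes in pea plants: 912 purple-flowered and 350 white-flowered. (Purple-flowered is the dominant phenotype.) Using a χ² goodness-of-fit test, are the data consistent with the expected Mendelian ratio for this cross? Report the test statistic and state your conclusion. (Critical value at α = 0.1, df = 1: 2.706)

For a monohybrid cross between heterozygotes with complete dominance, the expected phenotypic ratio is 3:1.
The 3:1 ratio has 4 parts, so with N = 1262 the expected counts are:
  purple-flowered: 1262 × 3/4 = 946.5
  white-flowered: 1262 × 1/4 = 315.5
χ² = Σ (O − E)² / E
  purple-flowered: (912 − 946.5)² / 946.5 = 1.2575
  white-flowered: (350 − 315.5)² / 315.5 = 3.7726
χ² = 1.2575 + 3.7726 = 5.0301 ≈ 5.030
Degrees of freedom = 2 − 1 = 1; critical value at α = 0.1 is 2.706.
Since 5.030 > 2.706, we reject the null hypothesis — the data do not fit the 3:1 ratio.

5.030; not consistent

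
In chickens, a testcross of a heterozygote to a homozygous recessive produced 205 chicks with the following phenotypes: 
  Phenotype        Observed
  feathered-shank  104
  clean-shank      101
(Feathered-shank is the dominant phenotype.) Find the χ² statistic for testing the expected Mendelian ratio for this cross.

0.044

A testcross of a heterozygote (Aa × aa) gives a 1:1 phenotypic ratio.
Under the 1:1 hypothesis (Σ ratio = 2, N = 205):
  feathered-shank: 205 × 1/2 = 102.5
  clean-shank: 205 × 1/2 = 102.5
χ² = Σ (O − E)² / E
  feathered-shank: (104 − 102.5)² / 102.5 = 0.0220
  clean-shank: (101 − 102.5)² / 102.5 = 0.0220
χ² = 0.0220 + 0.0220 = 0.044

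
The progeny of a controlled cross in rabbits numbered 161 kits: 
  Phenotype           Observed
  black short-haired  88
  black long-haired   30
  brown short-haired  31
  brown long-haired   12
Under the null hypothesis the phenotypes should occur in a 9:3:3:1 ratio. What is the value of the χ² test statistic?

0.469

Under the 9:3:3:1 hypothesis (Σ ratio = 16, N = 161):
  black short-haired: 161 × 9/16 = 90.5625
  black long-haired: 161 × 3/16 = 30.1875
  brown short-haired: 161 × 3/16 = 30.1875
  brown long-haired: 161 × 1/16 = 10.0625
χ² = Σ (O − E)² / E
  black short-haired: (88 − 90.5625)² / 90.5625 = 0.0725
  black long-haired: (30 − 30.1875)² / 30.1875 = 0.0012
  brown short-haired: (31 − 30.1875)² / 30.1875 = 0.0219
  brown long-haired: (12 − 10.0625)² / 10.0625 = 0.3731
χ² = 0.0725 + 0.0012 + 0.0219 + 0.3731 = 0.4687 ≈ 0.469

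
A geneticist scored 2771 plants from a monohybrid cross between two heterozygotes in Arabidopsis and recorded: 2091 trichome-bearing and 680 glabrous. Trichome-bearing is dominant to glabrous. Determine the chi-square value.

For a monohybrid cross between heterozygotes with complete dominance, the expected phenotypic ratio is 3:1.
Expected counts for N = 2771 under a 3:1 ratio (total parts = 4):
  trichome-bearing: 2771 × 3/4 = 2078.25
  glabrous: 2771 × 1/4 = 692.75
χ² = Σ (O − E)² / E
  trichome-bearing: (2091 − 2078.25)² / 2078.25 = 0.0782
  glabrous: (680 − 692.75)² / 692.75 = 0.2347
χ² = 0.0782 + 0.2347 = 0.3129 ≈ 0.313

0.313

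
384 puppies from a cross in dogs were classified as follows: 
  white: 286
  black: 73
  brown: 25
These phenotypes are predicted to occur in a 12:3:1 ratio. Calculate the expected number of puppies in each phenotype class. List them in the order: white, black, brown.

288, 72, 24

Expected counts for N = 384 under a 12:3:1 ratio (total parts = 16):
  white: 384 × 12/16 = 288
  black: 384 × 3/16 = 72
  brown: 384 × 1/16 = 24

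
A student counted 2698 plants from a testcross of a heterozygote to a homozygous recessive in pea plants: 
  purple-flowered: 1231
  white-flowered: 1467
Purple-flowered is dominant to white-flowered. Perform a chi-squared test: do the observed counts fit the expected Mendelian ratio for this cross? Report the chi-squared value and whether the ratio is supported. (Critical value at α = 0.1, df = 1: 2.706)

A testcross of a heterozygote (Aa × aa) gives a 1:1 phenotypic ratio.
The 1:1 ratio has 2 parts, so with N = 2698 the expected counts are:
  purple-flowered: 2698 × 1/2 = 1349
  white-flowered: 2698 × 1/2 = 1349
χ² = Σ (O − E)² / E
  purple-flowered: (1231 − 1349)² / 1349 = 10.3217
  white-flowered: (1467 − 1349)² / 1349 = 10.3217
χ² = 10.3217 + 10.3217 = 20.6434 ≈ 20.643
Degrees of freedom = 2 − 1 = 1; critical value at α = 0.1 is 2.706.
Since 20.643 > 2.706, we reject the null hypothesis — the data do not fit the 1:1 ratio.

20.643; not consistent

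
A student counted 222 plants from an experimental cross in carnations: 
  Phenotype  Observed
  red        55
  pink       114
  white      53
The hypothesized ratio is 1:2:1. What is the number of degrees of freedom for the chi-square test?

2

A goodness-of-fit test with 3 phenotype classes has df = 3 − 1 = 2.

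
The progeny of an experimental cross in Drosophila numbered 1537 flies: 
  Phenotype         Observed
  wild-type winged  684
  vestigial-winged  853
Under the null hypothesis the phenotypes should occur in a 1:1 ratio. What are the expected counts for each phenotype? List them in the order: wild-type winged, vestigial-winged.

768.5, 768.5

Total ratio parts = 2. Expected numbers out of 1537:
  wild-type winged: 1537 × 1/2 = 768.5
  vestigial-winged: 1537 × 1/2 = 768.5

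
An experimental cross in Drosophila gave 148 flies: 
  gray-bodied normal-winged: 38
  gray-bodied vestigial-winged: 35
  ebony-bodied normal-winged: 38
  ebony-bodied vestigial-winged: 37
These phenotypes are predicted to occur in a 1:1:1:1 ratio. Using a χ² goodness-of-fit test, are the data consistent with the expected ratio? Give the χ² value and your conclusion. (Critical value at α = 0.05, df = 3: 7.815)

Total ratio parts = 4. Expected numbers out of 148:
  gray-bodied normal-winged: 148 × 1/4 = 37
  gray-bodied vestigial-winged: 148 × 1/4 = 37
  ebony-bodied normal-winged: 148 × 1/4 = 37
  ebony-bodied vestigial-winged: 148 × 1/4 = 37
χ² = Σ (O − E)² / E
  gray-bodied normal-winged: (38 − 37)² / 37 = 0.0270
  gray-bodied vestigial-winged: (35 − 37)² / 37 = 0.1081
  ebony-bodied normal-winged: (38 − 37)² / 37 = 0.0270
  ebony-bodied vestigial-winged: (37 − 37)² / 37 = 0.0000
χ² = 0.0270 + 0.1081 + 0.0270 + 0.0000 = 0.1621 ≈ 0.162
Degrees of freedom = 4 − 1 = 3; critical value at α = 0.05 is 7.815.
Since 0.162 < 7.815, we fail to reject the null hypothesis — the data are consistent with the 1:1:1:1 ratio.

0.162; consistent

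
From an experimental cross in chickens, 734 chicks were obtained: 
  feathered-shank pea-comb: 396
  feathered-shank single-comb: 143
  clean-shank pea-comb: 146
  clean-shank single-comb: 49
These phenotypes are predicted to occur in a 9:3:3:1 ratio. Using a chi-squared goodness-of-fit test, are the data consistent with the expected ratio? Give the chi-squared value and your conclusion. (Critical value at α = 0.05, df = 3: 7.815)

1.622; consistent

Total ratio parts = 16. Expected numbers out of 734:
  feathered-shank pea-comb: 734 × 9/16 = 412.875
  feathered-shank single-comb: 734 × 3/16 = 137.625
  clean-shank pea-comb: 734 × 3/16 = 137.625
  clean-shank single-comb: 734 × 1/16 = 45.875
χ² = Σ (O − E)² / E
  feathered-shank pea-comb: (396 − 412.875)² / 412.875 = 0.6897
  feathered-shank single-comb: (143 − 137.625)² / 137.625 = 0.2099
  clean-shank pea-comb: (146 − 137.625)² / 137.625 = 0.5097
  clean-shank single-comb: (49 − 45.875)² / 45.875 = 0.2129
χ² = 0.6897 + 0.2099 + 0.5097 + 0.2129 = 1.6222 ≈ 1.622
Degrees of freedom = 4 − 1 = 3; critical value at α = 0.05 is 7.815.
Since 1.622 < 7.815, we fail to reject the null hypothesis — the data are consistent with the 9:3:3:1 ratio.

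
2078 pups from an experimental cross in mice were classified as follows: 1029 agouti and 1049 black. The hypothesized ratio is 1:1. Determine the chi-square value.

Total ratio parts = 2. Expected numbers out of 2078:
  agouti: 2078 × 1/2 = 1039
  black: 2078 × 1/2 = 1039
χ² = Σ (O − E)² / E
  agouti: (1029 − 1039)² / 1039 = 0.0962
  black: (1049 − 1039)² / 1039 = 0.0962
χ² = 0.0962 + 0.0962 = 0.1924 ≈ 0.192

0.192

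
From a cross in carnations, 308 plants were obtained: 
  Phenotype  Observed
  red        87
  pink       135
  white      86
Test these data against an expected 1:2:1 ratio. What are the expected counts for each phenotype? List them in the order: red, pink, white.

Under the 1:2:1 hypothesis (Σ ratio = 4, N = 308):
  red: 308 × 1/4 = 77
  pink: 308 × 2/4 = 154
  white: 308 × 1/4 = 77

77, 154, 77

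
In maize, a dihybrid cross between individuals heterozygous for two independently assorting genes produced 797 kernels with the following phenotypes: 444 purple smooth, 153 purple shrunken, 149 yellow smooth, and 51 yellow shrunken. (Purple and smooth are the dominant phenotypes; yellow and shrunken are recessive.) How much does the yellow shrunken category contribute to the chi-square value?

A dihybrid F₂ with independent assortment and complete dominance at both loci gives a 9:3:3:1 phenotypic ratio.
Under the 9:3:3:1 hypothesis (Σ ratio = 16, N = 797):
  purple smooth: 797 × 9/16 = 448.3125
  purple shrunken: 797 × 3/16 = 149.4375
  yellow smooth: 797 × 3/16 = 149.4375
  yellow shrunken: 797 × 1/16 = 49.8125
Contribution of yellow shrunken: (51 − 49.8125)² / 49.8125 = 0.0283

0.028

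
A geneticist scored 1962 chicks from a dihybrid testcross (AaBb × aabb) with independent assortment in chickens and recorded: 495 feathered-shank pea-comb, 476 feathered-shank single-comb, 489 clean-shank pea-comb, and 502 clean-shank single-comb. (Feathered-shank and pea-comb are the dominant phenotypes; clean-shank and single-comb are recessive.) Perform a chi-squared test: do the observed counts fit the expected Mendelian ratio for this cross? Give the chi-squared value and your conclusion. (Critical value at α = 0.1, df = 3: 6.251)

A dihybrid testcross with independent assortment gives a 1:1:1:1 ratio.
The 1:1:1:1 ratio has 4 parts, so with N = 1962 the expected counts are:
  feathered-shank pea-comb: 1962 × 1/4 = 490.5
  feathered-shank single-comb: 1962 × 1/4 = 490.5
  clean-shank pea-comb: 1962 × 1/4 = 490.5
  clean-shank single-comb: 1962 × 1/4 = 490.5
χ² = Σ (O − E)² / E
  feathered-shank pea-comb: (495 − 490.5)² / 490.5 = 0.0413
  feathered-shank single-comb: (476 − 490.5)² / 490.5 = 0.4286
  clean-shank pea-comb: (489 − 490.5)² / 490.5 = 0.0046
  clean-shank single-comb: (502 − 490.5)² / 490.5 = 0.2696
χ² = 0.0413 + 0.4286 + 0.0046 + 0.2696 = 0.7441 ≈ 0.744
Degrees of freedom = 4 − 1 = 3; critical value at α = 0.1 is 6.251.
Since 0.744 < 6.251, we fail to reject the null hypothesis — the data are consistent with the 1:1:1:1 ratio.

0.744; consistent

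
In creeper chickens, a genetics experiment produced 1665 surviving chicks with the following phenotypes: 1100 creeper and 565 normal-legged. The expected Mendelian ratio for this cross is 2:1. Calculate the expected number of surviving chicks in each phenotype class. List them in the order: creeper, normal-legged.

1110, 555

Expected counts for N = 1665 under a 2:1 ratio (total parts = 3):
  creeper: 1665 × 2/3 = 1110
  normal-legged: 1665 × 1/3 = 555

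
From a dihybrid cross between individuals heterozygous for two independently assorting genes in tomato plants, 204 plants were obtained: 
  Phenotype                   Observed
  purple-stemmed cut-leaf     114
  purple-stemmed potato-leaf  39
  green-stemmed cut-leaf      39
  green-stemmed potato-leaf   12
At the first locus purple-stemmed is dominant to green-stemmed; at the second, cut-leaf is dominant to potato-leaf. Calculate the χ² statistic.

A dihybrid F₂ with independent assortment and complete dominance at both loci gives a 9:3:3:1 phenotypic ratio.
Under the 9:3:3:1 hypothesis (Σ ratio = 16, N = 204):
  purple-stemmed cut-leaf: 204 × 9/16 = 114.75
  purple-stemmed potato-leaf: 204 × 3/16 = 38.25
  green-stemmed cut-leaf: 204 × 3/16 = 38.25
  green-stemmed potato-leaf: 204 × 1/16 = 12.75
χ² = Σ (O − E)² / E
  purple-stemmed cut-leaf: (114 − 114.75)² / 114.75 = 0.0049
  purple-stemmed potato-leaf: (39 − 38.25)² / 38.25 = 0.0147
  green-stemmed cut-leaf: (39 − 38.25)² / 38.25 = 0.0147
  green-stemmed potato-leaf: (12 − 12.75)² / 12.75 = 0.0441
χ² = 0.0049 + 0.0147 + 0.0147 + 0.0441 = 0.0784 ≈ 0.078

0.078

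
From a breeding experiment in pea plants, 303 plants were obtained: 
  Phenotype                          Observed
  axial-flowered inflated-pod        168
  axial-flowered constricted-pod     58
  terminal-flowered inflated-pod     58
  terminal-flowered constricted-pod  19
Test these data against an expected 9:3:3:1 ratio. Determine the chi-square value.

0.085

Total ratio parts = 16. Expected numbers out of 303:
  axial-flowered inflated-pod: 303 × 9/16 = 170.4375
  axial-flowered constricted-pod: 303 × 3/16 = 56.8125
  terminal-flowered inflated-pod: 303 × 3/16 = 56.8125
  terminal-flowered constricted-pod: 303 × 1/16 = 18.9375
χ² = Σ (O − E)² / E
  axial-flowered inflated-pod: (168 − 170.4375)² / 170.4375 = 0.0349
  axial-flowered constricted-pod: (58 − 56.8125)² / 56.8125 = 0.0248
  terminal-flowered inflated-pod: (58 − 56.8125)² / 56.8125 = 0.0248
  terminal-flowered constricted-pod: (19 − 18.9375)² / 18.9375 = 0.0002
χ² = 0.0349 + 0.0248 + 0.0248 + 0.0002 = 0.0847 ≈ 0.085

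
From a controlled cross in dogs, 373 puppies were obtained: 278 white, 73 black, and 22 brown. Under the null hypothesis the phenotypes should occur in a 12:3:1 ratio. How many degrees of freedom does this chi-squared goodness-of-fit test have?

2

A goodness-of-fit test with 3 phenotype classes has df = 3 − 1 = 2.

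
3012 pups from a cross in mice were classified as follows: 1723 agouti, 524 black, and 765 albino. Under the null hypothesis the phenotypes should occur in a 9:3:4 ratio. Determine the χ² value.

3.619

Under the 9:3:4 hypothesis (Σ ratio = 16, N = 3012):
  agouti: 3012 × 9/16 = 1694.25
  black: 3012 × 3/16 = 564.75
  albino: 3012 × 4/16 = 753
χ² = Σ (O − E)² / E
  agouti: (1723 − 1694.25)² / 1694.25 = 0.4879
  black: (524 − 564.75)² / 564.75 = 2.9403
  albino: (765 − 753)² / 753 = 0.1912
χ² = 0.4879 + 2.9403 + 0.1912 = 3.6194 ≈ 3.619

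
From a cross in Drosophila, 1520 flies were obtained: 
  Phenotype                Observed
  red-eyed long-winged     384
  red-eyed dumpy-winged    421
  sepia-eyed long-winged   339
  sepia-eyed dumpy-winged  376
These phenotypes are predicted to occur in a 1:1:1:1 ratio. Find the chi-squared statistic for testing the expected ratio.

8.932

Expected counts for N = 1520 under a 1:1:1:1 ratio (total parts = 4):
  red-eyed long-winged: 1520 × 1/4 = 380
  red-eyed dumpy-winged: 1520 × 1/4 = 380
  sepia-eyed long-winged: 1520 × 1/4 = 380
  sepia-eyed dumpy-winged: 1520 × 1/4 = 380
χ² = Σ (O − E)² / E
  red-eyed long-winged: (384 − 380)² / 380 = 0.0421
  red-eyed dumpy-winged: (421 − 380)² / 380 = 4.4237
  sepia-eyed long-winged: (339 − 380)² / 380 = 4.4237
  sepia-eyed dumpy-winged: (376 − 380)² / 380 = 0.0421
χ² = 0.0421 + 4.4237 + 4.4237 + 0.0421 = 8.9316 ≈ 8.932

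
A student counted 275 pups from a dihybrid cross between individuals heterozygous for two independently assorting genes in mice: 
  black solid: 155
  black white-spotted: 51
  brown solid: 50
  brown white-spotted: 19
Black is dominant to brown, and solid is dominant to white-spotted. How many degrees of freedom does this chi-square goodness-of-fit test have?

3

A dihybrid F₂ with independent assortment and complete dominance at both loci gives a 9:3:3:1 phenotypic ratio.
A goodness-of-fit test with 4 phenotype classes has df = 4 − 1 = 3.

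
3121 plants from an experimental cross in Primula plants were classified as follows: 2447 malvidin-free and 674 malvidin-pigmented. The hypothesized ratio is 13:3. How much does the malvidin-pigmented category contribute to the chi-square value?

13.479

Total ratio parts = 16. Expected numbers out of 3121:
  malvidin-free: 3121 × 13/16 = 2535.8125
  malvidin-pigmented: 3121 × 3/16 = 585.1875
Contribution of malvidin-pigmented: (674 − 585.1875)² / 585.1875 = 13.4789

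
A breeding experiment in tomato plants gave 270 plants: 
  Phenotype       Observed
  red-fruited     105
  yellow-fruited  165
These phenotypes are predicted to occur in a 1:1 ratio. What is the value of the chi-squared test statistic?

The 1:1 ratio has 2 parts, so with N = 270 the expected counts are:
  red-fruited: 270 × 1/2 = 135
  yellow-fruited: 270 × 1/2 = 135
χ² = Σ (O − E)² / E
  red-fruited: (105 − 135)² / 135 = 6.6667
  yellow-fruited: (165 − 135)² / 135 = 6.6667
χ² = 6.6667 + 6.6667 = 13.3334 ≈ 13.333

13.333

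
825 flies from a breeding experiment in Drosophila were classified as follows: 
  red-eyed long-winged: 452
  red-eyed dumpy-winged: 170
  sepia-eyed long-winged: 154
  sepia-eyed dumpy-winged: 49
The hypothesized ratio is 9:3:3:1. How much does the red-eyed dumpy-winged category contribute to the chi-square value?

The 9:3:3:1 ratio has 16 parts, so with N = 825 the expected counts are:
  red-eyed long-winged: 825 × 9/16 = 464.0625
  red-eyed dumpy-winged: 825 × 3/16 = 154.6875
  sepia-eyed long-winged: 825 × 3/16 = 154.6875
  sepia-eyed dumpy-winged: 825 × 1/16 = 51.5625
Contribution of red-eyed dumpy-winged: (170 − 154.6875)² / 154.6875 = 1.5158

1.516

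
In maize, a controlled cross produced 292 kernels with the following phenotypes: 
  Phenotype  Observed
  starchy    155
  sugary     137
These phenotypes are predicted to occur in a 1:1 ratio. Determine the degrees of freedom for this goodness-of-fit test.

1

A goodness-of-fit test with 2 phenotype classes has df = 2 − 1 = 1.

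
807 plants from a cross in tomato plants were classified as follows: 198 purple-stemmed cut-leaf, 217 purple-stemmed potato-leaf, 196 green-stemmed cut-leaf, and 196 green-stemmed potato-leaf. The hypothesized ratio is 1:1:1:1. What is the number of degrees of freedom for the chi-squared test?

A goodness-of-fit test with 4 phenotype classes has df = 4 − 1 = 3.

3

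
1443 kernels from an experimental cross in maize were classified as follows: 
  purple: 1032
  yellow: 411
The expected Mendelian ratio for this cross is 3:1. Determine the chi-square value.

9.333

Expected counts for N = 1443 under a 3:1 ratio (total parts = 4):
  purple: 1443 × 3/4 = 1082.25
  yellow: 1443 × 1/4 = 360.75
χ² = Σ (O − E)² / E
  purple: (1032 − 1082.25)² / 1082.25 = 2.3332
  yellow: (411 − 360.75)² / 360.75 = 6.9995
χ² = 2.3332 + 6.9995 = 9.3327 ≈ 9.333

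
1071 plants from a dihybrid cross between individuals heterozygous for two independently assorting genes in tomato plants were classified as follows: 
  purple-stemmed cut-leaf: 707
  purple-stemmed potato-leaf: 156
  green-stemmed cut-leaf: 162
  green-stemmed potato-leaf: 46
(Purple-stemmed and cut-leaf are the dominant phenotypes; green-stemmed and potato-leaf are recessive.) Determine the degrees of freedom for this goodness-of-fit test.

3

A dihybrid F₂ with independent assortment and complete dominance at both loci gives a 9:3:3:1 phenotypic ratio.
A goodness-of-fit test with 4 phenotype classes has df = 4 − 1 = 3.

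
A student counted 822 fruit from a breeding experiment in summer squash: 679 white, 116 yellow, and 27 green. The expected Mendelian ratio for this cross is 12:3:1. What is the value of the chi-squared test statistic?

27.332

Total ratio parts = 16. Expected numbers out of 822:
  white: 822 × 12/16 = 616.5
  yellow: 822 × 3/16 = 154.125
  green: 822 × 1/16 = 51.375
χ² = Σ (O − E)² / E
  white: (679 − 616.5)² / 616.5 = 6.3362
  yellow: (116 − 154.125)² / 154.125 = 9.4308
  green: (27 − 51.375)² / 51.375 = 11.5648
χ² = 6.3362 + 9.4308 + 11.5648 = 27.3318 ≈ 27.332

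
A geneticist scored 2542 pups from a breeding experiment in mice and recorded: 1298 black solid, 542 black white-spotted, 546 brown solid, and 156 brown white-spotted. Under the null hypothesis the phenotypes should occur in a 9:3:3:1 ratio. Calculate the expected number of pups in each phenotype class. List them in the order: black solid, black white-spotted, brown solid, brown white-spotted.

1429.875, 476.625, 476.625, 158.875

Total ratio parts = 16. Expected numbers out of 2542:
  black solid: 2542 × 9/16 = 1429.875
  black white-spotted: 2542 × 3/16 = 476.625
  brown solid: 2542 × 3/16 = 476.625
  brown white-spotted: 2542 × 1/16 = 158.875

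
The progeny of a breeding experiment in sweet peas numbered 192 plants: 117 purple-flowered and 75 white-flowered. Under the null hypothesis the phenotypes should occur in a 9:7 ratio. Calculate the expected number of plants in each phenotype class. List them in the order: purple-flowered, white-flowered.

108, 84

Total ratio parts = 16. Expected numbers out of 192:
  purple-flowered: 192 × 9/16 = 108
  white-flowered: 192 × 7/16 = 84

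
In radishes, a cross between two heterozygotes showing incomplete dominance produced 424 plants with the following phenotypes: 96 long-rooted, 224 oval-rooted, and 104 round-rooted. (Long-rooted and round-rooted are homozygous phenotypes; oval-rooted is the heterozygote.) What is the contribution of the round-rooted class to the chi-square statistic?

With incomplete dominance, a heterozygote × heterozygote cross gives a 1:2:1 phenotypic ratio.
Total ratio parts = 4. Expected numbers out of 424:
  long-rooted: 424 × 1/4 = 106
  oval-rooted: 424 × 2/4 = 212
  round-rooted: 424 × 1/4 = 106
Contribution of round-rooted: (104 − 106)² / 106 = 0.0377

0.038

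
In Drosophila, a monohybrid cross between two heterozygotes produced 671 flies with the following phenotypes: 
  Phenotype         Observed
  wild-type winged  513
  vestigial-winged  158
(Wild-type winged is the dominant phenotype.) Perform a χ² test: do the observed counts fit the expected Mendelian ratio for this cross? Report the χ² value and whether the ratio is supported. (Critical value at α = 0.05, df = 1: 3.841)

0.756; consistent

For a monohybrid cross between heterozygotes with complete dominance, the expected phenotypic ratio is 3:1.
Total ratio parts = 4. Expected numbers out of 671:
  wild-type winged: 671 × 3/4 = 503.25
  vestigial-winged: 671 × 1/4 = 167.75
χ² = Σ (O − E)² / E
  wild-type winged: (513 − 503.25)² / 503.25 = 0.1889
  vestigial-winged: (158 − 167.75)² / 167.75 = 0.5667
χ² = 0.1889 + 0.5667 = 0.7556 ≈ 0.756
Degrees of freedom = 2 − 1 = 1; critical value at α = 0.05 is 3.841.
Since 0.756 < 3.841, we fail to reject the null hypothesis — the data are consistent with the 3:1 ratio.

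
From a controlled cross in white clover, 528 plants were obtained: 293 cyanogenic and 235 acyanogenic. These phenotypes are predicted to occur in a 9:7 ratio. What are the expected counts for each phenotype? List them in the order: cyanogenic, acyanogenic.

Total ratio parts = 16. Expected numbers out of 528:
  cyanogenic: 528 × 9/16 = 297
  acyanogenic: 528 × 7/16 = 231

297, 231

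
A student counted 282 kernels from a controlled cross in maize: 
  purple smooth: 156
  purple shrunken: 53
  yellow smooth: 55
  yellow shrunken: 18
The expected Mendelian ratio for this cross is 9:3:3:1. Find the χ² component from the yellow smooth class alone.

0.085

Expected counts for N = 282 under a 9:3:3:1 ratio (total parts = 16):
  purple smooth: 282 × 9/16 = 158.625
  purple shrunken: 282 × 3/16 = 52.875
  yellow smooth: 282 × 3/16 = 52.875
  yellow shrunken: 282 × 1/16 = 17.625
Contribution of yellow smooth: (55 − 52.875)² / 52.875 = 0.0854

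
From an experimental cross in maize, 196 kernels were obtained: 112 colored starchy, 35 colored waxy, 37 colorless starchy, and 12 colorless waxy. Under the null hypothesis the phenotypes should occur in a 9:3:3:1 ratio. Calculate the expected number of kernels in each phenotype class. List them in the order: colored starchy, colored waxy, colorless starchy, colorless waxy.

110.25, 36.75, 36.75, 12.25

Total ratio parts = 16. Expected numbers out of 196:
  colored starchy: 196 × 9/16 = 110.25
  colored waxy: 196 × 3/16 = 36.75
  colorless starchy: 196 × 3/16 = 36.75
  colorless waxy: 196 × 1/16 = 12.25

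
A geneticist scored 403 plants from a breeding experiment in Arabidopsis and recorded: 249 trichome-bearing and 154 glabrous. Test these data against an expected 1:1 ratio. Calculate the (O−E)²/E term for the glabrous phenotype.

11.197

The 1:1 ratio has 2 parts, so with N = 403 the expected counts are:
  trichome-bearing: 403 × 1/2 = 201.5
  glabrous: 403 × 1/2 = 201.5
Contribution of glabrous: (154 − 201.5)² / 201.5 = 11.1973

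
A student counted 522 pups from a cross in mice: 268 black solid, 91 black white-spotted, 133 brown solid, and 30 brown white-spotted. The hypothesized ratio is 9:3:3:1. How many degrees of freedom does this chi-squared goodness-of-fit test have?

A goodness-of-fit test with 4 phenotype classes has df = 4 − 1 = 3.

3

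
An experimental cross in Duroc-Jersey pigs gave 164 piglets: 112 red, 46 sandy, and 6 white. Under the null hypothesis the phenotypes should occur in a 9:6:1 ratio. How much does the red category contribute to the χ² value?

4.228

The 9:6:1 ratio has 16 parts, so with N = 164 the expected counts are:
  red: 164 × 9/16 = 92.25
  sandy: 164 × 6/16 = 61.5
  white: 164 × 1/16 = 10.25
Contribution of red: (112 − 92.25)² / 92.25 = 4.2283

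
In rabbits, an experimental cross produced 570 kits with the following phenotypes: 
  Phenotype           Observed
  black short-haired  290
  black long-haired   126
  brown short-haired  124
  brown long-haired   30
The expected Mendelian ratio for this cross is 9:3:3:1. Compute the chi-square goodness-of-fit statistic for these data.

9.980

Total ratio parts = 16. Expected numbers out of 570:
  black short-haired: 570 × 9/16 = 320.625
  black long-haired: 570 × 3/16 = 106.875
  brown short-haired: 570 × 3/16 = 106.875
  brown long-haired: 570 × 1/16 = 35.625
χ² = Σ (O − E)² / E
  black short-haired: (290 − 320.625)² / 320.625 = 2.9252
  black long-haired: (126 − 106.875)² / 106.875 = 3.4224
  brown short-haired: (124 − 106.875)² / 106.875 = 2.7440
  brown long-haired: (30 − 35.625)² / 35.625 = 0.8882
χ² = 2.9252 + 3.4224 + 2.7440 + 0.8882 = 9.9798 ≈ 9.980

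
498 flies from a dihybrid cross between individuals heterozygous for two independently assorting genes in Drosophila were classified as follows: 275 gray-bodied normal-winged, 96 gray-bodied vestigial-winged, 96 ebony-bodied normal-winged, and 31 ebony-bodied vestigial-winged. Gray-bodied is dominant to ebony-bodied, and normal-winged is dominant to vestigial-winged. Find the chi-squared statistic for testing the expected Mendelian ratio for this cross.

0.242

A dihybrid F₂ with independent assortment and complete dominance at both loci gives a 9:3:3:1 phenotypic ratio.
Total ratio parts = 16. Expected numbers out of 498:
  gray-bodied normal-winged: 498 × 9/16 = 280.125
  gray-bodied vestigial-winged: 498 × 3/16 = 93.375
  ebony-bodied normal-winged: 498 × 3/16 = 93.375
  ebony-bodied vestigial-winged: 498 × 1/16 = 31.125
χ² = Σ (O − E)² / E
  gray-bodied normal-winged: (275 − 280.125)² / 280.125 = 0.0938
  gray-bodied vestigial-winged: (96 − 93.375)² / 93.375 = 0.0738
  ebony-bodied normal-winged: (96 − 93.375)² / 93.375 = 0.0738
  ebony-bodied vestigial-winged: (31 − 31.125)² / 31.125 = 0.0005
χ² = 0.0938 + 0.0738 + 0.0738 + 0.0005 = 0.2419 ≈ 0.242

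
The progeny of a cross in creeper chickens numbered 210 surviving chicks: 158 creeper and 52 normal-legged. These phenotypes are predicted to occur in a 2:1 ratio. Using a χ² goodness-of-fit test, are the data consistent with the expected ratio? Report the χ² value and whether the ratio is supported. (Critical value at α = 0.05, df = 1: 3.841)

Total ratio parts = 3. Expected numbers out of 210:
  creeper: 210 × 2/3 = 140
  normal-legged: 210 × 1/3 = 70
χ² = Σ (O − E)² / E
  creeper: (158 − 140)² / 140 = 2.3143
  normal-legged: (52 − 70)² / 70 = 4.6286
χ² = 2.3143 + 4.6286 = 6.9429 ≈ 6.943
Degrees of freedom = 2 − 1 = 1; critical value at α = 0.05 is 3.841.
Since 6.943 > 3.841, we reject the null hypothesis — the data do not fit the 2:1 ratio.

6.943; not consistent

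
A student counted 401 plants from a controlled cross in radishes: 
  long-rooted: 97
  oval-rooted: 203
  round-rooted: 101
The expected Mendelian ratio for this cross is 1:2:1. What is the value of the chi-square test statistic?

0.142

Under the 1:2:1 hypothesis (Σ ratio = 4, N = 401):
  long-rooted: 401 × 1/4 = 100.25
  oval-rooted: 401 × 2/4 = 200.5
  round-rooted: 401 × 1/4 = 100.25
χ² = Σ (O − E)² / E
  long-rooted: (97 − 100.25)² / 100.25 = 0.1054
  oval-rooted: (203 − 200.5)² / 200.5 = 0.0312
  round-rooted: (101 − 100.25)² / 100.25 = 0.0056
χ² = 0.1054 + 0.0312 + 0.0056 = 0.1422 ≈ 0.142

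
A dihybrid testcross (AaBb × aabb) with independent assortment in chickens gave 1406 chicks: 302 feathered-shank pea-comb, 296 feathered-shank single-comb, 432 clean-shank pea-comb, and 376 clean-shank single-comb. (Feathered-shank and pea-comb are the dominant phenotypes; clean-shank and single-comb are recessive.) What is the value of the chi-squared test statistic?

35.878

A dihybrid testcross with independent assortment gives a 1:1:1:1 ratio.
Expected counts for N = 1406 under a 1:1:1:1 ratio (total parts = 4):
  feathered-shank pea-comb: 1406 × 1/4 = 351.5
  feathered-shank single-comb: 1406 × 1/4 = 351.5
  clean-shank pea-comb: 1406 × 1/4 = 351.5
  clean-shank single-comb: 1406 × 1/4 = 351.5
χ² = Σ (O − E)² / E
  feathered-shank pea-comb: (302 − 351.5)² / 351.5 = 6.9708
  feathered-shank single-comb: (296 − 351.5)² / 351.5 = 8.7632
  clean-shank pea-comb: (432 − 351.5)² / 351.5 = 18.4360
  clean-shank single-comb: (376 − 351.5)² / 351.5 = 1.7077
χ² = 6.9708 + 8.7632 + 18.4360 + 1.7077 = 35.8777 ≈ 35.878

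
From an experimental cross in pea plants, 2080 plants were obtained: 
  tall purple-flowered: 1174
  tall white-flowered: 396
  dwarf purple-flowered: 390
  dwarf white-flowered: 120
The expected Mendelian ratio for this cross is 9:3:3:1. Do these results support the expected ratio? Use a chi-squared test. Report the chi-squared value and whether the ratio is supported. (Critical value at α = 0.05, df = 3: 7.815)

The 9:3:3:1 ratio has 16 parts, so with N = 2080 the expected counts are:
  tall purple-flowered: 2080 × 9/16 = 1170
  tall white-flowered: 2080 × 3/16 = 390
  dwarf purple-flowered: 2080 × 3/16 = 390
  dwarf white-flowered: 2080 × 1/16 = 130
χ² = Σ (O − E)² / E
  tall purple-flowered: (1174 − 1170)² / 1170 = 0.0137
  tall white-flowered: (396 − 390)² / 390 = 0.0923
  dwarf purple-flowered: (390 − 390)² / 390 = 0.0000
  dwarf white-flowered: (120 − 130)² / 130 = 0.7692
χ² = 0.0137 + 0.0923 + 0.0000 + 0.7692 = 0.8752 ≈ 0.875
Degrees of freedom = 4 − 1 = 3; critical value at α = 0.05 is 7.815.
Since 0.875 < 7.815, we fail to reject the null hypothesis — the data are consistent with the 9:3:3:1 ratio.

0.875; consistent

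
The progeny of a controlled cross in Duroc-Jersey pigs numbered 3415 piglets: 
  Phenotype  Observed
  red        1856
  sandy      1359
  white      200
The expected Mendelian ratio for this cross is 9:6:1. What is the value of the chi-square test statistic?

Under the 9:6:1 hypothesis (Σ ratio = 16, N = 3415):
  red: 3415 × 9/16 = 1920.9375
  sandy: 3415 × 6/16 = 1280.625
  white: 3415 × 1/16 = 213.4375
χ² = Σ (O − E)² / E
  red: (1856 − 1920.9375)² / 1920.9375 = 2.1952
  sandy: (1359 − 1280.625)² / 1280.625 = 4.7966
  white: (200 − 213.4375)² / 213.4375 = 0.8460
χ² = 2.1952 + 4.7966 + 0.8460 = 7.8378 ≈ 7.838

7.838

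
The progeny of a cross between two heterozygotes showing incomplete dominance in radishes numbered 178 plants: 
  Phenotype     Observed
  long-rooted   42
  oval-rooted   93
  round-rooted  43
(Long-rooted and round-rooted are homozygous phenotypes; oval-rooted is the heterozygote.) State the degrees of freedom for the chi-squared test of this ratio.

2

With incomplete dominance, a heterozygote × heterozygote cross gives a 1:2:1 phenotypic ratio.
A goodness-of-fit test with 3 phenotype classes has df = 3 − 1 = 2.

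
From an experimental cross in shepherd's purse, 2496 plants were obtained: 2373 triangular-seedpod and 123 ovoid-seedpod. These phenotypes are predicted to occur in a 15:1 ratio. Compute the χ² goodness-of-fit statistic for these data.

Under the 15:1 hypothesis (Σ ratio = 16, N = 2496):
  triangular-seedpod: 2496 × 15/16 = 2340
  ovoid-seedpod: 2496 × 1/16 = 156
χ² = Σ (O − E)² / E
  triangular-seedpod: (2373 − 2340)² / 2340 = 0.4654
  ovoid-seedpod: (123 − 156)² / 156 = 6.9808
χ² = 0.4654 + 6.9808 = 7.4462 ≈ 7.446

7.446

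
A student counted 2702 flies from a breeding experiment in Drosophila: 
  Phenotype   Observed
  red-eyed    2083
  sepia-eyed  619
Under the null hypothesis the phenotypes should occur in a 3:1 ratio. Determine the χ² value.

Total ratio parts = 4. Expected numbers out of 2702:
  red-eyed: 2702 × 3/4 = 2026.5
  sepia-eyed: 2702 × 1/4 = 675.5
χ² = Σ (O − E)² / E
  red-eyed: (2083 − 2026.5)² / 2026.5 = 1.5753
  sepia-eyed: (619 − 675.5)² / 675.5 = 4.7258
χ² = 1.5753 + 4.7258 = 6.3011 ≈ 6.301

6.301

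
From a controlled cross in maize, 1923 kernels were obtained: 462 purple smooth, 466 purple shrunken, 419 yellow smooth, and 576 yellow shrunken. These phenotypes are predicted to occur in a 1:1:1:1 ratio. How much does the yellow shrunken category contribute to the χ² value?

The 1:1:1:1 ratio has 4 parts, so with N = 1923 the expected counts are:
  purple smooth: 1923 × 1/4 = 480.75
  purple shrunken: 1923 × 1/4 = 480.75
  yellow smooth: 1923 × 1/4 = 480.75
  yellow shrunken: 1923 × 1/4 = 480.75
Contribution of yellow shrunken: (576 − 480.75)² / 480.75 = 18.8717

18.872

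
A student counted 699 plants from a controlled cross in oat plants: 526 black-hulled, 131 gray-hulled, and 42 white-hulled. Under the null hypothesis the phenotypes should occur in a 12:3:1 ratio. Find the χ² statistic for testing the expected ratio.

0.071

Expected counts for N = 699 under a 12:3:1 ratio (total parts = 16):
  black-hulled: 699 × 12/16 = 524.25
  gray-hulled: 699 × 3/16 = 131.0625
  white-hulled: 699 × 1/16 = 43.6875
χ² = Σ (O − E)² / E
  black-hulled: (526 − 524.25)² / 524.25 = 0.0058
  gray-hulled: (131 − 131.0625)² / 131.0625 = 0.0000
  white-hulled: (42 − 43.6875)² / 43.6875 = 0.0652
χ² = 0.0058 + 0.0000 + 0.0652 = 0.071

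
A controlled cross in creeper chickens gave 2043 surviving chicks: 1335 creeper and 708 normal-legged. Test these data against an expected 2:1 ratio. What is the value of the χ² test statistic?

The 2:1 ratio has 3 parts, so with N = 2043 the expected counts are:
  creeper: 2043 × 2/3 = 1362
  normal-legged: 2043 × 1/3 = 681
χ² = Σ (O − E)² / E
  creeper: (1335 − 1362)² / 1362 = 0.5352
  normal-legged: (708 − 681)² / 681 = 1.0705
χ² = 0.5352 + 1.0705 = 1.6057 ≈ 1.606

1.606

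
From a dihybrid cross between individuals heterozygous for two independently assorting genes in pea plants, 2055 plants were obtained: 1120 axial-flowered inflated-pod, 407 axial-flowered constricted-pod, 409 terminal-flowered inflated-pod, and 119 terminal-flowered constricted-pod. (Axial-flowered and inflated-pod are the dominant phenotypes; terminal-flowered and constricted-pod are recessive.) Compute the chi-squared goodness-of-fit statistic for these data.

A dihybrid F₂ with independent assortment and complete dominance at both loci gives a 9:3:3:1 phenotypic ratio.
Expected counts for N = 2055 under a 9:3:3:1 ratio (total parts = 16):
  axial-flowered inflated-pod: 2055 × 9/16 = 1155.9375
  axial-flowered constricted-pod: 2055 × 3/16 = 385.3125
  terminal-flowered inflated-pod: 2055 × 3/16 = 385.3125
  terminal-flowered constricted-pod: 2055 × 1/16 = 128.4375
χ² = Σ (O − E)² / E
  axial-flowered inflated-pod: (1120 − 1155.9375)² / 1155.9375 = 1.1173
  axial-flowered constricted-pod: (407 − 385.3125)² / 385.3125 = 1.2207
  terminal-flowered inflated-pod: (409 − 385.3125)² / 385.3125 = 1.4562
  terminal-flowered constricted-pod: (119 − 128.4375)² / 128.4375 = 0.6935
χ² = 1.1173 + 1.2207 + 1.4562 + 0.6935 = 4.4877 ≈ 4.488

4.488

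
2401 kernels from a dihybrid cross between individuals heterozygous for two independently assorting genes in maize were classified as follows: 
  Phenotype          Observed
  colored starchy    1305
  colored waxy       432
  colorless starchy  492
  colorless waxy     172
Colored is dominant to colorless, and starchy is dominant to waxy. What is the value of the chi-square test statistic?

9.362

A dihybrid F₂ with independent assortment and complete dominance at both loci gives a 9:3:3:1 phenotypic ratio.
Under the 9:3:3:1 hypothesis (Σ ratio = 16, N = 2401):
  colored starchy: 2401 × 9/16 = 1350.5625
  colored waxy: 2401 × 3/16 = 450.1875
  colorless starchy: 2401 × 3/16 = 450.1875
  colorless waxy: 2401 × 1/16 = 150.0625
χ² = Σ (O − E)² / E
  colored starchy: (1305 − 1350.5625)² / 1350.5625 = 1.5371
  colored waxy: (432 − 450.1875)² / 450.1875 = 0.7348
  colorless starchy: (492 − 450.1875)² / 450.1875 = 3.8835
  colorless waxy: (172 − 150.0625)² / 150.0625 = 3.2070
χ² = 1.5371 + 0.7348 + 3.8835 + 3.2070 = 9.3624 ≈ 9.362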